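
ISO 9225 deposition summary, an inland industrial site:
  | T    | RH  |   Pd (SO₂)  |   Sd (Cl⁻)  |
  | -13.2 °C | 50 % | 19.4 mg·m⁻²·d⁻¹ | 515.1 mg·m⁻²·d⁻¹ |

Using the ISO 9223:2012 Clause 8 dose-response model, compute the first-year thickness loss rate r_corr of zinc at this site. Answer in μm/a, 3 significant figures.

zinc: temperature factor f = +0.038·(-23.2) = -0.8816
  SO₂ term: 0.0129·19.4^0.44·exp(0.046·50-0.8816) = 0.1964
  Sd branch = 0.0175·Sd^0.57·e^(0.008·RH+0.085·T) = 0.2987 μm/a
  sum: 0.1964 + 0.2987 → r_corr = 0.4952 μm/a

r_corr = 0.495 μm/a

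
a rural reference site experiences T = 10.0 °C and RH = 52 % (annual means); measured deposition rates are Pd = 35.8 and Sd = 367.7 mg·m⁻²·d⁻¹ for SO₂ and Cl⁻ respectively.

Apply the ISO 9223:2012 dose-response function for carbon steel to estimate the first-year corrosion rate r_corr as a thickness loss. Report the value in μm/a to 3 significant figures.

r_corr = 65.2 μm/a

carbon steel: temperature factor f = +0.150·(0.0) = +0.0000
  SO₂ term: 1.77·35.8^0.52·exp(0.02·52+0.0000) = 32.19
  Sd branch = 0.102·Sd^0.62·e^(0.033·RH+0.04·T) = 32.97 μm/a
  r_corr = 32.19 + 32.97 = 65.16 μm/a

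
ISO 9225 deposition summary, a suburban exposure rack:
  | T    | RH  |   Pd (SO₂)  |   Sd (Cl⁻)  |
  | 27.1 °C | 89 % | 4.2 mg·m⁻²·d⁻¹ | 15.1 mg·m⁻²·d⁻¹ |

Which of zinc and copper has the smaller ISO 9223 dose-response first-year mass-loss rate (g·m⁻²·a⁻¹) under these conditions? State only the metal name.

zinc: f(T) = -0.071·(T−10) [T>10 °C] = -1.2141
  sulphur-dioxide contribution → 0.4321 μm/a
  chloride contribution → 1.678 μm/a
  ⇒ r_corr(zinc) = 2.11 μm/a
  mass loss = 2.11 μm/a × 7.14 g/cm³ = 15.06 g·m⁻²·a⁻¹
copper: f(T) = -0.080·(T−10) [T>10 °C] = -1.3680
  sulphur-dioxide contribution → 0.3738 μm/a
  chloride contribution → 1.983 μm/a
  total first-year rate 2.356 μm/a
  mass loss = 2.356 μm/a × 8.96 g/cm³ = 21.11 g·m⁻²·a⁻¹
Ordering by g·m⁻²·a⁻¹: copper (21.1) > zinc (15.1)

zinc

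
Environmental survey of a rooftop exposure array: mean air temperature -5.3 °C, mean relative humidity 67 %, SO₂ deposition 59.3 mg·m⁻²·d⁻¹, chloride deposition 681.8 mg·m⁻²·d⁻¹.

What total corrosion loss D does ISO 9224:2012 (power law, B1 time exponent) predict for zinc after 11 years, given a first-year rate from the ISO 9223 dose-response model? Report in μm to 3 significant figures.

D(11) = 12.2 μm

zinc: f(T) = +0.038·(T−10) [T≤10 °C] = -0.5814
  sulphur-dioxide contribution → 0.9478 μm/a
  chloride contribution → 0.7859 μm/a
  total first-year rate 1.734 μm/a
Long-term exponent b (ISO 9224 Table 2, B1) = 0.813
  D(11) = 1.734 × 11^0.813 = 1.734 × 7.025 = 12.18 μm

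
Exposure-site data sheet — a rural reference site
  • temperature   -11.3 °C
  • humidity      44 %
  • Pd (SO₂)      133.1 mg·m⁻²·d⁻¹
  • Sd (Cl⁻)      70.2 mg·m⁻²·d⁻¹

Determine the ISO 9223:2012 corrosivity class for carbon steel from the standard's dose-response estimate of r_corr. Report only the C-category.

carbon steel: T≤10 °C ⇒ hinge +0.150·(-11.3−10) = -3.1950
  sulphur-dioxide contribution → 2.224 μm/a
  chloride contribution → 3.869 μm/a
  ⇒ r_corr(carbon steel) = 6.093 μm/a
6.09 μm/a falls in (1.3, 25] for carbon steel → category C2

C2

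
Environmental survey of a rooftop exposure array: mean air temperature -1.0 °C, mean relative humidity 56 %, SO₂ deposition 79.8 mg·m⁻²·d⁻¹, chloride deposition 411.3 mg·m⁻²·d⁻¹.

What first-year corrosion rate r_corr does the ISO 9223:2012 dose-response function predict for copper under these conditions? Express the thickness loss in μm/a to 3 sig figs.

r_corr = 0.485 μm/a

copper: T≤10 °C ⇒ hinge +0.126·(-1.0−10) = -1.3860
  sulphur-dioxide contribution → 0.1127 μm/a
  chloride contribution → 0.3722 μm/a
  total first-year rate 0.4849 μm/a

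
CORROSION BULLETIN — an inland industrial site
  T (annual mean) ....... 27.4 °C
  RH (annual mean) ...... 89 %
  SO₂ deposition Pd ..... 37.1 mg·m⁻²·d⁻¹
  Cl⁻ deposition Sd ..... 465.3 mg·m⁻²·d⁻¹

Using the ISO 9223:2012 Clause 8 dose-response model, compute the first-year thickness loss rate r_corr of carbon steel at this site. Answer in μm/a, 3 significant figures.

carbon steel: T>10 °C ⇒ hinge -0.054·(27.4−10) = -0.9396
  SO₂ term: 1.77·37.1^0.52·exp(0.02·89-0.9396) = 26.86
  Cl⁻ term: 0.102·465.3^0.62·exp(0.033·89+0.04·27.4) = 259.5
  r_corr = 26.86 + 259.5 = 286.3 μm/a

r_corr = 286 μm/a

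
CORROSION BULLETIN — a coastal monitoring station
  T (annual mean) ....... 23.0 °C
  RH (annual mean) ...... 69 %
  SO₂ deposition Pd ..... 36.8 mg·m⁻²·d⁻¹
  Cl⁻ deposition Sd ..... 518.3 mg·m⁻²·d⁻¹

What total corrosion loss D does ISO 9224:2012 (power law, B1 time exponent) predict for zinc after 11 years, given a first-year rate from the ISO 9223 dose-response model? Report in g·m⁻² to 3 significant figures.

zinc: temperature factor f = -0.071·(13.0) = -0.9230
  Pd branch = 0.0129·Pd^0.44·e^(0.046·RH+f) = 0.5986 μm/a
  Sd branch = 0.0175·Sd^0.57·e^(0.008·RH+0.085·T) = 7.571 μm/a
  sum: 0.5986 + 7.571 → r_corr = 8.169 μm/a
ISO 9224: D(t) = r_corr · t^b with b = 0.813 (zinc, B1)
  D(11) = 8.169 × 11^0.813 = 8.169 × 7.025 = 57.39 μm
  Mass loss = 57.39 μm × 7.14 g/cm³ = 409.8 g·m⁻²

D(11) = 410 g·m⁻²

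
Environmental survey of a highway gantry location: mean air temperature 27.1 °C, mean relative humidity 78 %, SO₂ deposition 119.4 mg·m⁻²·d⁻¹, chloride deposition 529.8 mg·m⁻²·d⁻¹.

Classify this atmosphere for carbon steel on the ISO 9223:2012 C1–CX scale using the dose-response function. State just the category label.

carbon steel: temperature factor f = -0.054·(17.1) = -0.9234
  sulphur-dioxide contribution → 40.22 μm/a
  chloride contribution → 193.3 μm/a
  total first-year rate 233.5 μm/a
234 μm/a falls in (200, 700] for carbon steel → category CX

CX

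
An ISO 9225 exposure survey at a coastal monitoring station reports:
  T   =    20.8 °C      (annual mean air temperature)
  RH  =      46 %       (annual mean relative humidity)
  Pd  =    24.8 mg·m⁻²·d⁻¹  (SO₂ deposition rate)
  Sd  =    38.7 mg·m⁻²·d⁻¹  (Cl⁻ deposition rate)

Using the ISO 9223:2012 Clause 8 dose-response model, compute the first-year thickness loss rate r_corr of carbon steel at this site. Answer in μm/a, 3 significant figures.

carbon steel: f(T) = -0.054·(T−10) [T>10 °C] = -0.5832
  sulphur-dioxide contribution → 13.16 μm/a
  chloride contribution → 10.32 μm/a
  ⇒ r_corr(carbon steel) = 23.48 μm/a

r_corr = 23.5 μm/a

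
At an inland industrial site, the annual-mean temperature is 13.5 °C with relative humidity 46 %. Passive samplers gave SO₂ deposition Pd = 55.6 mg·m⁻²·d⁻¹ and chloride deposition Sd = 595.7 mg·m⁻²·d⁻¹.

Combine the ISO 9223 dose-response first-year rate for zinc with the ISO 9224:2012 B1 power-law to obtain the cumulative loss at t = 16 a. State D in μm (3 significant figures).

zinc: temperature factor f = -0.071·(3.5) = -0.2485
  sulphur-dioxide contribution → 0.4892 μm/a
  chloride contribution → 3.041 μm/a
  total first-year rate 3.53 μm/a
Power-law: D(16) = r_corr · 16^0.813
  D(16) = 3.53 × 16^0.813 = 3.53 × 9.527 = 33.63 μm

D(16) = 33.6 μm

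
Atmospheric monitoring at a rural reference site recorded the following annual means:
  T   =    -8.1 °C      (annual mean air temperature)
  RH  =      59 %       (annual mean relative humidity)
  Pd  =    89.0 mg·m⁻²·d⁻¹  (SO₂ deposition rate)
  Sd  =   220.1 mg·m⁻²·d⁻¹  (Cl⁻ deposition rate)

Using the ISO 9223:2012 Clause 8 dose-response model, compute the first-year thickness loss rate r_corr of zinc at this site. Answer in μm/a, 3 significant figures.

r_corr = 1.01 μm/a

zinc: temperature factor f = +0.038·(-18.1) = -0.6878
  Pd branch = 0.0129·Pd^0.44·e^(0.046·RH+f) = 0.7052 μm/a
  Cl⁻ term: 0.0175·220.1^0.57·exp(0.008·59+0.085·-8.1) = 0.305
  r_corr = 0.7052 + 0.305 = 1.01 μm/a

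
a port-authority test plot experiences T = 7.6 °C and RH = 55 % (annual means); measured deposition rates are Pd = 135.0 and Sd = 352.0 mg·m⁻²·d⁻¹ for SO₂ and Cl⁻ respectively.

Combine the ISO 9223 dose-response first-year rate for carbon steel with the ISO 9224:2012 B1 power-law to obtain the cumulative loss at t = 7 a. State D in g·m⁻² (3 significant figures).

D(7) = 1.73e+03 g·m⁻²

carbon steel: T≤10 °C ⇒ hinge +0.150·(7.6−10) = -0.3600
  SO₂ term: 1.77·135.0^0.52·exp(0.02·55-0.3600) = 47.55
  Cl⁻ term: 0.102·352.0^0.62·exp(0.033·55+0.04·7.6) = 32.19
  sum: 47.55 + 32.19 → r_corr = 79.74 μm/a
ISO 9224: D(t) = r_corr · t^b with b = 0.523 (carbon steel, B1)
  D(7) = 79.74 × 7^0.523 = 79.74 × 2.767 = 220.6 μm
  Mass loss = 220.6 μm × 7.85 g/cm³ = 1732 g·m⁻²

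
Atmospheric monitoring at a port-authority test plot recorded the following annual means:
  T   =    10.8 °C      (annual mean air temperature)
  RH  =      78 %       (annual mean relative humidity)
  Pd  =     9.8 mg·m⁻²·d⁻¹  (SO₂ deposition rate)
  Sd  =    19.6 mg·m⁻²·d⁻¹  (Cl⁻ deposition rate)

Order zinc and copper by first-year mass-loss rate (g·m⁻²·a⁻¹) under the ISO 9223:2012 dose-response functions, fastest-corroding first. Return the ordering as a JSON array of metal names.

["copper", "zinc"]

zinc: T>10 °C ⇒ hinge -0.071·(10.8−10) = -0.0568
  Pd branch = 0.0129·Pd^0.44·e^(0.046·RH+f) = 1.203 μm/a
  Sd branch = 0.0175·Sd^0.57·e^(0.008·RH+0.085·T) = 0.446 μm/a
  sum: 1.203 + 0.446 → r_corr = 1.649 μm/a
  mass loss = 1.649 μm/a × 7.14 g/cm³ = 11.77 g·m⁻²·a⁻¹
copper: f(T) = -0.080·(T−10) [T>10 °C] = -0.0640
  SO₂ term: 0.0053·9.8^0.26·exp(0.059·78-0.0640) = 0.8971
  Cl⁻ term: 0.01025·19.6^0.27·exp(0.036·78+0.049·10.8) = 0.6441
  sum: 0.8971 + 0.6441 → r_corr = 1.541 μm/a
  mass loss = 1.541 μm/a × 8.96 g/cm³ = 13.81 g·m⁻²·a⁻¹
Ordering by g·m⁻²·a⁻¹: copper (13.8) > zinc (11.8)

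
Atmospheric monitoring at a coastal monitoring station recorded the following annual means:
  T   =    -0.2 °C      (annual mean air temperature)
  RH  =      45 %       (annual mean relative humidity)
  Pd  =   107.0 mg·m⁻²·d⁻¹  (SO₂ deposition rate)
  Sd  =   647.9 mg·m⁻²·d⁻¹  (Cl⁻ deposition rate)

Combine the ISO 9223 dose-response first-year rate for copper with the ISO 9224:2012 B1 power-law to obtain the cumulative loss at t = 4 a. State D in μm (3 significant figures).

copper: f(T) = +0.126·(T−10) [T≤10 °C] = -1.2852
  sulphur-dioxide contribution → 0.07028 μm/a
  chloride contribution → 0.2945 μm/a
  total first-year rate 0.3648 μm/a
Long-term exponent b (ISO 9224 Table 2, B1) = 0.667
  D(4) = 0.3648 × 4^0.667 = 0.3648 × 2.521 = 0.9197 μm

D(4) = 0.920 μm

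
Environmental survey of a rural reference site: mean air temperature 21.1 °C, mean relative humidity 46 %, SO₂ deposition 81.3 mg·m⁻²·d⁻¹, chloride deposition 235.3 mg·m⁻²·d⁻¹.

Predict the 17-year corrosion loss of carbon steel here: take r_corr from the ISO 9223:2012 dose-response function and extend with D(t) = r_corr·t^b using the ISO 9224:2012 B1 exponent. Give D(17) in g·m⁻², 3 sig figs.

D(17) = 1.93e+03 g·m⁻²

carbon steel: temperature factor f = -0.054·(11.1) = -0.5994
  sulphur-dioxide contribution → 24.01 μm/a
  chloride contribution → 31.97 μm/a
  ⇒ r_corr(carbon steel) = 55.99 μm/a
Long-term exponent b (ISO 9224 Table 2, B1) = 0.523
  D(17) = 55.99 × 17^0.523 = 55.99 × 4.401 = 246.4 μm
  Mass loss = 246.4 μm × 7.85 g/cm³ = 1934 g·m⁻²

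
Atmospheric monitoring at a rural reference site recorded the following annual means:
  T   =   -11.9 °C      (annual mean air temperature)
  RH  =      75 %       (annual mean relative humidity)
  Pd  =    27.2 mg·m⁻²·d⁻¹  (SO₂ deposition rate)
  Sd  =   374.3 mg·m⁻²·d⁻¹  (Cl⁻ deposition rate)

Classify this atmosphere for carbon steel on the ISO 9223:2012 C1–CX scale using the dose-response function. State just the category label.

carbon steel: T≤10 °C ⇒ hinge +0.150·(-11.9−10) = -3.2850
  Pd branch = 1.77·Pd^0.52·e^(0.02·RH+f) = 1.655 μm/a
  Cl⁻ term: 0.102·374.3^0.62·exp(0.033·75+0.04·-11.9) = 29.66
  sum: 1.655 + 29.66 → r_corr = 31.31 μm/a
Category bounds: 25…50 μm/a bracket r_corr ⇒ C3

C3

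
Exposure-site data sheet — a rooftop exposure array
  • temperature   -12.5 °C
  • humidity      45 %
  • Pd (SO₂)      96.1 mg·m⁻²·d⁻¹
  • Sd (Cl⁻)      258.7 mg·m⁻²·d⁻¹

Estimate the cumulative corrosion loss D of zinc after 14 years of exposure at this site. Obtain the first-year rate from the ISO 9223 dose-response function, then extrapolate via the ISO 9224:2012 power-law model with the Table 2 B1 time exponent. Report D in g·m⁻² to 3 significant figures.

D(14) = 32.3 g·m⁻²

zinc: f(T) = +0.038·(T−10) [T≤10 °C] = -0.8550
  SO₂ term: 0.0129·96.1^0.44·exp(0.046·45-0.8550) = 0.3241
  Sd branch = 0.0175·Sd^0.57·e^(0.008·RH+0.085·T) = 0.2057 μm/a
  sum: 0.3241 + 0.2057 → r_corr = 0.5298 μm/a
Long-term exponent b (ISO 9224 Table 2, B1) = 0.813
  D(14) = 0.5298 × 14^0.813 = 0.5298 × 8.547 = 4.528 μm
  Mass loss = 4.528 μm × 7.14 g/cm³ = 32.33 g·m⁻²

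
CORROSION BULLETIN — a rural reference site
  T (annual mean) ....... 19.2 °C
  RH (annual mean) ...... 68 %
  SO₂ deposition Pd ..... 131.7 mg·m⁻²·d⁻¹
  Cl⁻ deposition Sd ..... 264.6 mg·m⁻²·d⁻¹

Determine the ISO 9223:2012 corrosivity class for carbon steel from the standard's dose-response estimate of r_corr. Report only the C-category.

C5

carbon steel: f(T) = -0.054·(T−10) [T>10 °C] = -0.4968
  SO₂ term: 1.77·131.7^0.52·exp(0.02·68-0.4968) = 53.09
  Cl⁻ term: 0.102·264.6^0.62·exp(0.033·68+0.04·19.2) = 65.87
  sum: 53.09 + 65.87 → r_corr = 119 μm/a
Category bounds: 80…200 μm/a bracket r_corr ⇒ C5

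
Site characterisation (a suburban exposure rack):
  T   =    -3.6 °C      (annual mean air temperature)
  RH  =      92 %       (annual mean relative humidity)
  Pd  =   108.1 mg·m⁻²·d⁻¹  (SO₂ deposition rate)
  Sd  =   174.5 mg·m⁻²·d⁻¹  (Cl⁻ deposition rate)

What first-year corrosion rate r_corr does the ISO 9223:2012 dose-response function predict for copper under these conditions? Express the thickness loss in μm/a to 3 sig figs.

r_corr = 1.69 μm/a

copper: f(T) = +0.126·(T−10) [T≤10 °C] = -1.7136
  sulphur-dioxide contribution → 0.7349 μm/a
  chloride contribution → 0.9501 μm/a
  ⇒ r_corr(copper) = 1.685 μm/a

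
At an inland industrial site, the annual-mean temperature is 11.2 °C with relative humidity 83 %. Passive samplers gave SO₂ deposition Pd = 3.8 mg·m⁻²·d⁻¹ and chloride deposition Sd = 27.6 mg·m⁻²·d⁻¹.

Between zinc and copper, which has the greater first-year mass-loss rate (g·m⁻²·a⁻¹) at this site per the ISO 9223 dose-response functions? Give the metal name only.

zinc: f(T) = -0.071·(T−10) [T>10 °C] = -0.0852
  Pd branch = 0.0129·Pd^0.44·e^(0.046·RH+f) = 0.9701 μm/a
  Sd branch = 0.0175·Sd^0.57·e^(0.008·RH+0.085·T) = 0.5837 μm/a
  sum: 0.9701 + 0.5837 → r_corr = 1.554 μm/a
  mass loss = 1.554 μm/a × 7.14 g/cm³ = 11.09 g·m⁻²·a⁻¹
copper: temperature factor f = -0.080·(1.2) = -0.0960
  Pd branch = 0.0053·Pd^0.26·e^(0.059·RH+f) = 0.9122 μm/a
  Sd branch = 0.01025·Sd^0.27·e^(0.036·RH+0.049·T) = 0.8625 μm/a
  sum: 0.9122 + 0.8625 → r_corr = 1.775 μm/a
  mass loss = 1.775 μm/a × 8.96 g/cm³ = 15.9 g·m⁻²·a⁻¹
Ordering by g·m⁻²·a⁻¹: copper (15.9) > zinc (11.1)

copper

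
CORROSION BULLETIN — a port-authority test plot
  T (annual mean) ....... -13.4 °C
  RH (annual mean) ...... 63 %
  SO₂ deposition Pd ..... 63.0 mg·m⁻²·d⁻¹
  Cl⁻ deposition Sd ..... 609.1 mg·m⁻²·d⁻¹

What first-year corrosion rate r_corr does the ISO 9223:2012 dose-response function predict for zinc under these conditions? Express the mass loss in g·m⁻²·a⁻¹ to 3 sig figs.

r_corr = 6.81 g·m⁻²·a⁻¹

zinc: T≤10 °C ⇒ hinge +0.038·(-13.4−10) = -0.8892
  sulphur-dioxide contribution → 0.5953 μm/a
  chloride contribution → 0.3585 μm/a
  total first-year rate 0.9538 μm/a
Convert to mass loss: 0.9538 μm/a × 7.14 g/cm³ = 6.81 g·m⁻²·a⁻¹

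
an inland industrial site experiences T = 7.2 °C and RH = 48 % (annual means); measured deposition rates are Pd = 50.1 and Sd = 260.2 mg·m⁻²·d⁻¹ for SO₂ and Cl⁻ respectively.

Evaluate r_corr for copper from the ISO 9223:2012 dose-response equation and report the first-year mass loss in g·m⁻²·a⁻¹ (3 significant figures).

copper: temperature factor f = +0.126·(-2.8) = -0.3528
  SO₂ term: 0.0053·50.1^0.26·exp(0.059·48-0.3528) = 0.175
  Sd branch = 0.01025·Sd^0.27·e^(0.036·RH+0.049·T) = 0.3686 μm/a
  sum: 0.175 + 0.3686 → r_corr = 0.5435 μm/a
Convert to mass loss: 0.5435 μm/a × 8.96 g/cm³ = 4.87 g·m⁻²·a⁻¹

r_corr = 4.87 g·m⁻²·a⁻¹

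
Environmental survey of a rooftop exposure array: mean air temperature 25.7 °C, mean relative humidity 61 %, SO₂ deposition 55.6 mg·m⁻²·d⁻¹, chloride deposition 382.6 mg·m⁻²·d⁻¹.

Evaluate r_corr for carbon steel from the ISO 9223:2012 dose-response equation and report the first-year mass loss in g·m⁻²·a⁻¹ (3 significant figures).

carbon steel: temperature factor f = -0.054·(15.7) = -0.8478
  SO₂ term: 1.77·55.6^0.52·exp(0.02·61-0.8478) = 20.75
  Sd branch = 0.102·Sd^0.62·e^(0.033·RH+0.04·T) = 85.23 μm/a
  r_corr = 20.75 + 85.23 = 106 μm/a
Convert to mass loss: 106 μm/a × 7.85 g/cm³ = 832 g·m⁻²·a⁻¹

r_corr = 832 g·m⁻²·a⁻¹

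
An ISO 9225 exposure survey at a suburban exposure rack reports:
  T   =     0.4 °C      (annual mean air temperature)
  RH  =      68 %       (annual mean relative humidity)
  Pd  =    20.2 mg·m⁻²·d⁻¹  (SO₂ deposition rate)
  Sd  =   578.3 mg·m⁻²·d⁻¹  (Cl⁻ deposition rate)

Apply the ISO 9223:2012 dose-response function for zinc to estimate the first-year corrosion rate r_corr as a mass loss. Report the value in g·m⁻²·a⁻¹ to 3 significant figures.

zinc: f(T) = +0.038·(T−10) [T≤10 °C] = -0.3648
  sulphur-dioxide contribution → 0.7673 μm/a
  chloride contribution → 1.171 μm/a
  total first-year rate 1.938 μm/a
Convert to mass loss: 1.938 μm/a × 7.14 g/cm³ = 13.84 g·m⁻²·a⁻¹

r_corr = 13.8 g·m⁻²·a⁻¹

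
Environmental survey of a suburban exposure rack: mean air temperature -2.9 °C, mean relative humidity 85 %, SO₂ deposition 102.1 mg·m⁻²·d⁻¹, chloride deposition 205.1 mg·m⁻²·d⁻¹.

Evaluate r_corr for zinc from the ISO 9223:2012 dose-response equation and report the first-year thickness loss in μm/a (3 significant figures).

r_corr = 3.58 μm/a

zinc: temperature factor f = +0.038·(-12.9) = -0.4902
  Pd branch = 0.0129·Pd^0.44·e^(0.046·RH+f) = 3.018 μm/a
  Cl⁻ term: 0.0175·205.1^0.57·exp(0.008·85+0.085·-2.9) = 0.5612
  sum: 3.018 + 0.5612 → r_corr = 3.58 μm/a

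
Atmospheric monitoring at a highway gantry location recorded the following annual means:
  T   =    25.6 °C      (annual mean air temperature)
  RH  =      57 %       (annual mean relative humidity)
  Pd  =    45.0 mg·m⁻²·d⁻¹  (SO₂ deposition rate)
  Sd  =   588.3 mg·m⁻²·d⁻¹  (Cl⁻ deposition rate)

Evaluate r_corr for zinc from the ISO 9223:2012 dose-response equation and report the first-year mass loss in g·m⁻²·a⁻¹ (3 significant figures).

r_corr = 68.1 g·m⁻²·a⁻¹

zinc: temperature factor f = -0.071·(15.6) = -1.1076
  Pd branch = 0.0129·Pd^0.44·e^(0.046·RH+f) = 0.3131 μm/a
  Cl⁻ term: 0.0175·588.3^0.57·exp(0.008·57+0.085·25.6) = 9.221
  sum: 0.3131 + 9.221 → r_corr = 9.534 μm/a
Convert to mass loss: 9.534 μm/a × 7.14 g/cm³ = 68.07 g·m⁻²·a⁻¹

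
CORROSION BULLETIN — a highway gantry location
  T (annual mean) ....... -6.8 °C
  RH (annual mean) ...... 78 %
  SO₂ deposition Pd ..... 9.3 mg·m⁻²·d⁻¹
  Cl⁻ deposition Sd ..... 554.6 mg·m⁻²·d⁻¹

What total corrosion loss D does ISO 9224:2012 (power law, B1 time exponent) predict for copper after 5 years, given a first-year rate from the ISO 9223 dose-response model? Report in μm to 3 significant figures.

D(5) = 2.29 μm

copper: T≤10 °C ⇒ hinge +0.126·(-6.8−10) = -2.1168
  sulphur-dioxide contribution → 0.1136 μm/a
  chloride contribution → 0.6705 μm/a
  total first-year rate 0.7841 μm/a
Power-law: D(5) = r_corr · 5^0.667
  D(5) = 0.7841 × 5^0.667 = 0.7841 × 2.926 = 2.294 μm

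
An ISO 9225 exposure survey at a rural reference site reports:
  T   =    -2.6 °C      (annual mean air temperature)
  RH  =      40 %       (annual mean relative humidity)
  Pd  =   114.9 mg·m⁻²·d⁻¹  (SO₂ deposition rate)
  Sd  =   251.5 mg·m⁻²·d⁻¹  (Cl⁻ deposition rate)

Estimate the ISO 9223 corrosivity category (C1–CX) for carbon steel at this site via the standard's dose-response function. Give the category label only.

carbon steel: temperature factor f = +0.150·(-12.6) = -1.8900
  SO₂ term: 1.77·114.9^0.52·exp(0.02·40-1.8900) = 7.014
  Sd branch = 0.102·Sd^0.62·e^(0.033·RH+0.04·T) = 10.59 μm/a
  r_corr = 7.014 + 10.59 = 17.61 μm/a
ISO 9223 Table 2 (carbon steel): 1.3 < 17.6 ≤ 25 μm/a ⇒ C2

C2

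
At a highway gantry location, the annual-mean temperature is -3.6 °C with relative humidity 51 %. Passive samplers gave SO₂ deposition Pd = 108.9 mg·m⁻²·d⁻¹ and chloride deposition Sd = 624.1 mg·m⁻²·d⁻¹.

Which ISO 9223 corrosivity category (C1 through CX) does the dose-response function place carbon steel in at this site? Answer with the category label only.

carbon steel: f(T) = +0.150·(T−10) [T≤10 °C] = -2.0400
  SO₂ term: 1.77·108.9^0.52·exp(0.02·51-2.0400) = 7.316
  Sd branch = 0.102·Sd^0.62·e^(0.033·RH+0.04·T) = 25.71 μm/a
  r_corr = 7.316 + 25.71 = 33.02 μm/a
ISO 9223 Table 2 (carbon steel): 25 < 33 ≤ 50 μm/a ⇒ C3

C3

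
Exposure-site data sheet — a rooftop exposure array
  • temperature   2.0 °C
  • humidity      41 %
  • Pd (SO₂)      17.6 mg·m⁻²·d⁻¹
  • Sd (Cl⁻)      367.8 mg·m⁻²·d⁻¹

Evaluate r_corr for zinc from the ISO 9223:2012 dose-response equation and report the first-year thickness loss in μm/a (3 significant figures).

zinc: temperature factor f = +0.038·(-8.0) = -0.3040
  Pd branch = 0.0129·Pd^0.44·e^(0.046·RH+f) = 0.2217 μm/a
  Sd branch = 0.0175·Sd^0.57·e^(0.008·RH+0.085·T) = 0.8351 μm/a
  r_corr = 0.2217 + 0.8351 = 1.057 μm/a

r_corr = 1.06 μm/a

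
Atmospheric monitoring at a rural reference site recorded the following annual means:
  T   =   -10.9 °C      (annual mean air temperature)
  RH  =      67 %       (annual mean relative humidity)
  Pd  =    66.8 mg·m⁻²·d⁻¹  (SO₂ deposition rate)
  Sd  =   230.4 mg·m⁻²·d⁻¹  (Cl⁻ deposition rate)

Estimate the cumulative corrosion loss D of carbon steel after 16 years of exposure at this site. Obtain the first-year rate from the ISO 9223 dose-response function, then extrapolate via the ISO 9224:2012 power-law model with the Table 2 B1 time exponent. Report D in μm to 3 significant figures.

D(16) = 86.0 μm

carbon steel: f(T) = +0.150·(T−10) [T≤10 °C] = -3.1350
  sulphur-dioxide contribution → 2.614 μm/a
  chloride contribution → 17.55 μm/a
  ⇒ r_corr(carbon steel) = 20.16 μm/a
Power-law: D(16) = r_corr · 16^0.523
  D(16) = 20.16 × 16^0.523 = 20.16 × 4.263 = 85.96 μm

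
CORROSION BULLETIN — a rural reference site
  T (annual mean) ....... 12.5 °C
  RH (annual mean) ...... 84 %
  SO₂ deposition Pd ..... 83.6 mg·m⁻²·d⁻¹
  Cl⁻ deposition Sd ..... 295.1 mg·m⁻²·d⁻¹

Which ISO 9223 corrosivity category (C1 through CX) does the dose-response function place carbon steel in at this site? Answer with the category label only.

C5

carbon steel: T>10 °C ⇒ hinge -0.054·(12.5−10) = -0.1350
  sulphur-dioxide contribution → 82.89 μm/a
  chloride contribution → 91.41 μm/a
  total first-year rate 174.3 μm/a
ISO 9223 Table 2 (carbon steel): 80 < 174 ≤ 200 μm/a ⇒ C5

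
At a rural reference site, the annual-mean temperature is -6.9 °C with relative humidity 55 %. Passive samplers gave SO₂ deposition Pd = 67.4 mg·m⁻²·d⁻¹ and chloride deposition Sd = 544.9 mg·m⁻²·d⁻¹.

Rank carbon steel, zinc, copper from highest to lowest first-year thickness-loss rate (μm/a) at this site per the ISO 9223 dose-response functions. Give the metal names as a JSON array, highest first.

carbon steel: temperature factor f = +0.150·(-16.9) = -2.5350
  sulphur-dioxide contribution → 3.764 μm/a
  chloride contribution → 23.63 μm/a
  total first-year rate 27.4 μm/a
zinc: temperature factor f = +0.038·(-16.9) = -0.6422
  sulphur-dioxide contribution → 0.5433 μm/a
  chloride contribution → 0.5484 μm/a
  total first-year rate 1.092 μm/a
copper: T≤10 °C ⇒ hinge +0.126·(-6.9−10) = -2.1294
  sulphur-dioxide contribution → 0.04833 μm/a
  chloride contribution → 0.2901 μm/a
  ⇒ r_corr(copper) = 0.3385 μm/a
Ordering by μm/a: carbon steel (27.4) > zinc (1.09) > copper (0.338)

["carbon steel", "zinc", "copper"]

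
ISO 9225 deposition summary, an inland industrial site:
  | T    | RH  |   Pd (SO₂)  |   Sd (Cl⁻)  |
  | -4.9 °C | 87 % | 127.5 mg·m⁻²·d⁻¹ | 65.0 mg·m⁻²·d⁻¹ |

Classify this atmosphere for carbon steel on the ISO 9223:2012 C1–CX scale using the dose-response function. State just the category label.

carbon steel: T≤10 °C ⇒ hinge +0.150·(-4.9−10) = -2.2350
  sulphur-dioxide contribution → 13.42 μm/a
  chloride contribution → 19.69 μm/a
  total first-year rate 33.12 μm/a
Category bounds: 25…50 μm/a bracket r_corr ⇒ C3

C3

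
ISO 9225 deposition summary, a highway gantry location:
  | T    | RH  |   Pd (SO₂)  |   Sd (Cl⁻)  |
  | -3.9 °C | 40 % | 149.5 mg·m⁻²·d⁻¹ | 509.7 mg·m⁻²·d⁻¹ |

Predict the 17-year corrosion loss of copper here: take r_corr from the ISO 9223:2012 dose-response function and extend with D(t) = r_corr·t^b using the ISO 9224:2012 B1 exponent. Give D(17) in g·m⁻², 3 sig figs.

copper: temperature factor f = +0.126·(-13.9) = -1.7514
  SO₂ term: 0.0053·149.5^0.26·exp(0.059·40-1.7514) = 0.03581
  Sd branch = 0.01025·Sd^0.27·e^(0.036·RH+0.049·T) = 0.1923 μm/a
  r_corr = 0.03581 + 0.1923 = 0.2282 μm/a
Long-term exponent b (ISO 9224 Table 2, B1) = 0.667
  D(17) = 0.2282 × 17^0.667 = 0.2282 × 6.618 = 1.51 μm
  Mass loss = 1.51 μm × 8.96 g/cm³ = 13.53 g·m⁻²

D(17) = 13.5 g·m⁻²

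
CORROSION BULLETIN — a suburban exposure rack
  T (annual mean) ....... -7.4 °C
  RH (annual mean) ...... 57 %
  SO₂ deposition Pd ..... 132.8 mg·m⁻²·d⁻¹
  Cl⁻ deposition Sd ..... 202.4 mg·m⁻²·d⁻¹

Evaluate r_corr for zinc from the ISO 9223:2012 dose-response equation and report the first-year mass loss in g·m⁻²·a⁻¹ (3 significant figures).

zinc: T≤10 °C ⇒ hinge +0.038·(-7.4−10) = -0.6612
  sulphur-dioxide contribution → 0.7877 μm/a
  chloride contribution → 0.3037 μm/a
  ⇒ r_corr(zinc) = 1.091 μm/a
Convert to mass loss: 1.091 μm/a × 7.14 g/cm³ = 7.793 g·m⁻²·a⁻¹

r_corr = 7.79 g·m⁻²·a⁻¹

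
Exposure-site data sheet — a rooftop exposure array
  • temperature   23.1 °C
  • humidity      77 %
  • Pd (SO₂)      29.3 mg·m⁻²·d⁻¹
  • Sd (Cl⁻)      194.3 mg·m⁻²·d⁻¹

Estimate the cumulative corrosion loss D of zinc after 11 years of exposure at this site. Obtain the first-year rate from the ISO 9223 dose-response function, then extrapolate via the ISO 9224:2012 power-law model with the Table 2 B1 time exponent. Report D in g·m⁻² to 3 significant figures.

zinc: temperature factor f = -0.071·(13.1) = -0.9301
  sulphur-dioxide contribution → 0.7769 μm/a
  chloride contribution → 4.653 μm/a
  total first-year rate 5.43 μm/a
Power-law: D(11) = r_corr · 11^0.813
  D(11) = 5.43 × 11^0.813 = 5.43 × 7.025 = 38.15 μm
  Mass loss = 38.15 μm × 7.14 g/cm³ = 272.4 g·m⁻²

D(11) = 272 g·m⁻²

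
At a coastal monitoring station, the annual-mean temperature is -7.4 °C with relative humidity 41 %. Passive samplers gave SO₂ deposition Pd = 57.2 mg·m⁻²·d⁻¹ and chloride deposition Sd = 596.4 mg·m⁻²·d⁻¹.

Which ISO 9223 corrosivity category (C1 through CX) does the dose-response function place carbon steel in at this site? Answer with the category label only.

C2

carbon steel: f(T) = +0.150·(T−10) [T≤10 °C] = -2.6100
  SO₂ term: 1.77·57.2^0.52·exp(0.02·41-2.6100) = 2.423
  Sd branch = 0.102·Sd^0.62·e^(0.033·RH+0.04·T) = 15.43 μm/a
  sum: 2.423 + 15.43 → r_corr = 17.86 μm/a
17.9 μm/a falls in (1.3, 25] for carbon steel → category C2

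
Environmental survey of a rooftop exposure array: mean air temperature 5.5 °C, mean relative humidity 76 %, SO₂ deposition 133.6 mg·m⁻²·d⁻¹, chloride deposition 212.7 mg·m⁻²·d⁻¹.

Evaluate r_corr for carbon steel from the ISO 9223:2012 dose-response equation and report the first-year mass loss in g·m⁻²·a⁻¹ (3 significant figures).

r_corr = 752 g·m⁻²·a⁻¹

carbon steel: f(T) = +0.150·(T−10) [T≤10 °C] = -0.6750
  sulphur-dioxide contribution → 52.53 μm/a
  chloride contribution → 43.31 μm/a
  ⇒ r_corr(carbon steel) = 95.83 μm/a
Convert to mass loss: 95.83 μm/a × 7.85 g/cm³ = 752.3 g·m⁻²·a⁻¹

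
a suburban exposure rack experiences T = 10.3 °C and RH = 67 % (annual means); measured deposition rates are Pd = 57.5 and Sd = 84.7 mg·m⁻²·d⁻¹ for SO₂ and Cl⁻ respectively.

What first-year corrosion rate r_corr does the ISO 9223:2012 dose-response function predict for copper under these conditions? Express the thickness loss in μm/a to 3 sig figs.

r_corr = 1.40 μm/a

copper: T>10 °C ⇒ hinge -0.080·(10.3−10) = -0.0240
  SO₂ term: 0.0053·57.5^0.26·exp(0.059·67-0.0240) = 0.7729
  Sd branch = 0.01025·Sd^0.27·e^(0.036·RH+0.049·T) = 0.628 μm/a
  r_corr = 0.7729 + 0.628 = 1.401 μm/a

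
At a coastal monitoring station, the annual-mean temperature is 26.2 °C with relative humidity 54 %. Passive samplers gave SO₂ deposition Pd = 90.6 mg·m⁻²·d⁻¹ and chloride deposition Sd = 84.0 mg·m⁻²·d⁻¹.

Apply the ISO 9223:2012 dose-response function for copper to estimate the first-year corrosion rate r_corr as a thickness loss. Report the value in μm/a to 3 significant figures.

copper: T>10 °C ⇒ hinge -0.080·(26.2−10) = -1.2960
  Pd branch = 0.0053·Pd^0.26·e^(0.059·RH+f) = 0.1132 μm/a
  Cl⁻ term: 0.01025·84.0^0.27·exp(0.036·54+0.049·26.2) = 0.8553
  sum: 0.1132 + 0.8553 → r_corr = 0.9685 μm/a

r_corr = 0.968 μm/a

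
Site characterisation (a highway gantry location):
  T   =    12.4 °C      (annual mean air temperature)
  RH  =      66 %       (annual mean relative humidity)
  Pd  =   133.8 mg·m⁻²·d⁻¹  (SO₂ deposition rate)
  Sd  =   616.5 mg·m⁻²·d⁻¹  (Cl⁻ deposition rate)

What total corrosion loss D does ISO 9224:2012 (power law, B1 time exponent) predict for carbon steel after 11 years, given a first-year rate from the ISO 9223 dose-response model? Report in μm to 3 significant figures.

D(11) = 538 μm

carbon steel: T>10 °C ⇒ hinge -0.054·(12.4−10) = -0.1296
  sulphur-dioxide contribution → 74.25 μm/a
  chloride contribution → 79.37 μm/a
  total first-year rate 153.6 μm/a
Power-law: D(11) = r_corr · 11^0.523
  D(11) = 153.6 × 11^0.523 = 153.6 × 3.505 = 538.4 μm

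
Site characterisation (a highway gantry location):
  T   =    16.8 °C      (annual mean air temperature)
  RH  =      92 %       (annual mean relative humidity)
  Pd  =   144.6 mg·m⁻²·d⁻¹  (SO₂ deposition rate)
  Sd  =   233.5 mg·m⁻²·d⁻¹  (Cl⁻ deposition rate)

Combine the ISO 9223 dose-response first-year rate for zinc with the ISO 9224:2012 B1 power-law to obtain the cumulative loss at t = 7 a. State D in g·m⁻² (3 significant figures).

zinc: temperature factor f = -0.071·(6.8) = -0.4828
  SO₂ term: 0.0129·144.6^0.44·exp(0.046·92-0.4828) = 4.89
  Cl⁻ term: 0.0175·233.5^0.57·exp(0.008·92+0.085·16.8) = 3.41
  sum: 4.89 + 3.41 → r_corr = 8.3 μm/a
Long-term exponent b (ISO 9224 Table 2, B1) = 0.813
  D(7) = 8.3 × 7^0.813 = 8.3 × 4.865 = 40.38 μm
  Mass loss = 40.38 μm × 7.14 g/cm³ = 288.3 g·m⁻²

D(7) = 288 g·m⁻²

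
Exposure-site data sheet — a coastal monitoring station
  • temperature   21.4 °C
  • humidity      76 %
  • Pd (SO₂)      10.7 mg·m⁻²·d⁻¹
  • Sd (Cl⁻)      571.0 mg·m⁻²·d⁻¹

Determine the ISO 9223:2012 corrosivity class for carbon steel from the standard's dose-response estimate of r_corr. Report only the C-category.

C5

carbon steel: f(T) = -0.054·(T−10) [T>10 °C] = -0.6156
  sulphur-dioxide contribution → 15 μm/a
  chloride contribution → 150.9 μm/a
  ⇒ r_corr(carbon steel) = 165.9 μm/a
ISO 9223 Table 2 (carbon steel): 80 < 166 ≤ 200 μm/a ⇒ C5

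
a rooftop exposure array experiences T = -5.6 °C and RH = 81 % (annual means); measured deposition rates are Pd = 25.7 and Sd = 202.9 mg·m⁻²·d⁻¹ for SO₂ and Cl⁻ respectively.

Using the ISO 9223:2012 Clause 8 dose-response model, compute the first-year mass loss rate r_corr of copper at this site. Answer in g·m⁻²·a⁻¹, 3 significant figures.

copper: T≤10 °C ⇒ hinge +0.126·(-5.6−10) = -1.9656
  SO₂ term: 0.0053·25.7^0.26·exp(0.059·81-1.9656) = 0.2054
  Cl⁻ term: 0.01025·202.9^0.27·exp(0.036·81+0.049·-5.6) = 0.6038
  r_corr = 0.2054 + 0.6038 = 0.8093 μm/a
Convert to mass loss: 0.8093 μm/a × 8.96 g/cm³ = 7.251 g·m⁻²·a⁻¹

r_corr = 7.25 g·m⁻²·a⁻¹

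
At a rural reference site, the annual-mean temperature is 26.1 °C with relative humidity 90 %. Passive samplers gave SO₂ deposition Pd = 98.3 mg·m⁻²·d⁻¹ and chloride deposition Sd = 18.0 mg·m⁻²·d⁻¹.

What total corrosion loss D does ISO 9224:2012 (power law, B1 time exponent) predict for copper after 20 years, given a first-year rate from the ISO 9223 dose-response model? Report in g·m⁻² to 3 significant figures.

D(20) = 200 g·m⁻²

copper: T>10 °C ⇒ hinge -0.080·(26.1−10) = -1.2880
  SO₂ term: 0.0053·98.3^0.26·exp(0.059·90-1.2880) = 0.9752
  Cl⁻ term: 0.01025·18.0^0.27·exp(0.036·90+0.049·26.1) = 2.052
  sum: 0.9752 + 2.052 → r_corr = 3.027 μm/a
Long-term exponent b (ISO 9224 Table 2, B1) = 0.667
  D(20) = 3.027 × 20^0.667 = 3.027 × 7.375 = 22.33 μm
  Mass loss = 22.33 μm × 8.96 g/cm³ = 200 g·m⁻²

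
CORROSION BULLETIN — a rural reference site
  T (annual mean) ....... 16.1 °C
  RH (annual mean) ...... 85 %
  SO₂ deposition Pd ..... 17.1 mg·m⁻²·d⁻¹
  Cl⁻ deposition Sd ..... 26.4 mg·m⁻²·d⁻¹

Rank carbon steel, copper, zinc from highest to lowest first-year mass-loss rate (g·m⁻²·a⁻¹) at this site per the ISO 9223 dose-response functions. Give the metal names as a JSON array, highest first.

["carbon steel", "copper", "zinc"]

carbon steel: temperature factor f = -0.054·(6.1) = -0.3294
  Pd branch = 1.77·Pd^0.52·e^(0.02·RH+f) = 30.51 μm/a
  Sd branch = 0.102·Sd^0.62·e^(0.033·RH+0.04·T) = 24.43 μm/a
  r_corr = 30.51 + 24.43 = 54.93 μm/a
  mass loss = 54.93 μm/a × 7.85 g/cm³ = 431.2 g·m⁻²·a⁻¹
copper: f(T) = -0.080·(T−10) [T>10 °C] = -0.4880
  Pd branch = 0.0053·Pd^0.26·e^(0.059·RH+f) = 1.025 μm/a
  Sd branch = 0.01025·Sd^0.27·e^(0.036·RH+0.049·T) = 1.164 μm/a
  r_corr = 1.025 + 1.164 = 2.19 μm/a
  mass loss = 2.19 μm/a × 8.96 g/cm³ = 19.62 g·m⁻²·a⁻¹
zinc: temperature factor f = -0.071·(6.1) = -0.4331
  SO₂ term: 0.0129·17.1^0.44·exp(0.046·85-0.4331) = 1.456
  Cl⁻ term: 0.0175·26.4^0.57·exp(0.008·85+0.085·16.1) = 0.877
  r_corr = 1.456 + 0.877 = 2.333 μm/a
  mass loss = 2.333 μm/a × 7.14 g/cm³ = 16.66 g·m⁻²·a⁻¹
Ordering by g·m⁻²·a⁻¹: carbon steel (431) > copper (19.6) > zinc (16.7)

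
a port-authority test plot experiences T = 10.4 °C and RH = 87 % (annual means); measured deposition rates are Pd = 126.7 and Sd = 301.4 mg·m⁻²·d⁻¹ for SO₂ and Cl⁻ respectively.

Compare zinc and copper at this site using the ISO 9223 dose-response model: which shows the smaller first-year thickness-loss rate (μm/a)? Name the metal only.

zinc: temperature factor f = -0.071·(0.4) = -0.0284
  sulphur-dioxide contribution → 5.775 μm/a
  chloride contribution → 2.2 μm/a
  total first-year rate 7.974 μm/a
copper: temperature factor f = -0.080·(0.4) = -0.0320
  sulphur-dioxide contribution → 3.064 μm/a
  chloride contribution → 1.826 μm/a
  ⇒ r_corr(copper) = 4.891 μm/a
Ordering by μm/a: zinc (7.97) > copper (4.89)

copper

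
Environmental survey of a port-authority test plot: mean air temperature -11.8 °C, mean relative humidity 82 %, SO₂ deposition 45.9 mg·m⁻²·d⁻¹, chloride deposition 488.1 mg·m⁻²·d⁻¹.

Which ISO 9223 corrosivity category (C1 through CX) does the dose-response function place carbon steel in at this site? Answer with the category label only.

carbon steel: temperature factor f = +0.150·(-21.8) = -3.2700
  Pd branch = 1.77·Pd^0.52·e^(0.02·RH+f) = 2.536 μm/a
  Sd branch = 0.102·Sd^0.62·e^(0.033·RH+0.04·T) = 44.23 μm/a
  sum: 2.536 + 44.23 → r_corr = 46.76 μm/a
Category bounds: 25…50 μm/a bracket r_corr ⇒ C3

C3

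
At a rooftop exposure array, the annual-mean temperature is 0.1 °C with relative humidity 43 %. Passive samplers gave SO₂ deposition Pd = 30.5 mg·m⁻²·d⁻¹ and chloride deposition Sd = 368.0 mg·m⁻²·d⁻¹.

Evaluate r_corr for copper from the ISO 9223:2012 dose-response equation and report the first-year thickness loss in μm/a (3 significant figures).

r_corr = 0.286 μm/a

copper: T≤10 °C ⇒ hinge +0.126·(0.1−10) = -1.2474
  sulphur-dioxide contribution → 0.0468 μm/a
  chloride contribution → 0.2387 μm/a
  total first-year rate 0.2855 μm/a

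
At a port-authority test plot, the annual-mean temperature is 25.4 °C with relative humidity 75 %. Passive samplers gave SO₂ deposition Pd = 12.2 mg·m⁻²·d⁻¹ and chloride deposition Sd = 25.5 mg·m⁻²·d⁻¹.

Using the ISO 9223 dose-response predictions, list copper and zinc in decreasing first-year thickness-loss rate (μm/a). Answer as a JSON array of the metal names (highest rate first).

copper: temperature factor f = -0.080·(15.4) = -1.2320
  Pd branch = 0.0053·Pd^0.26·e^(0.059·RH+f) = 0.2474 μm/a
  Sd branch = 0.01025·Sd^0.27·e^(0.036·RH+0.049·T) = 1.269 μm/a
  sum: 0.2474 + 1.269 → r_corr = 1.517 μm/a
zinc: temperature factor f = -0.071·(15.4) = -1.0934
  SO₂ term: 0.0129·12.2^0.44·exp(0.046·75-1.0934) = 0.4093
  Sd branch = 0.0175·Sd^0.57·e^(0.008·RH+0.085·T) = 1.75 μm/a
  r_corr = 0.4093 + 1.75 = 2.159 μm/a
Ordering by μm/a: zinc (2.16) > copper (1.52)

["zinc", "copper"]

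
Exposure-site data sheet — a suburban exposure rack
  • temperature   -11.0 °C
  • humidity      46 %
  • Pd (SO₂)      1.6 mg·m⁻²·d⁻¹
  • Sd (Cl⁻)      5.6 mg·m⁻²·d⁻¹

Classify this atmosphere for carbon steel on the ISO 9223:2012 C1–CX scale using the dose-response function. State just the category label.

carbon steel: T≤10 °C ⇒ hinge +0.150·(-11.0−10) = -3.1500
  SO₂ term: 1.77·1.6^0.52·exp(0.02·46-3.1500) = 0.243
  Sd branch = 0.102·Sd^0.62·e^(0.033·RH+0.04·T) = 0.8723 μm/a
  r_corr = 0.243 + 0.8723 = 1.115 μm/a
1.12 μm/a falls in (0, 1.3] for carbon steel → category C1

C1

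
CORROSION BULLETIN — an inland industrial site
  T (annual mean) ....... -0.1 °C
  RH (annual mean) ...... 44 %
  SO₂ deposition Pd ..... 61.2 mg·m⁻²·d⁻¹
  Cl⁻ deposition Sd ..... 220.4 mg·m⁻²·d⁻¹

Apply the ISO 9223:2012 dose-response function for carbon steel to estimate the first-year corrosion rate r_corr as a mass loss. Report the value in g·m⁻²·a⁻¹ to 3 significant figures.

carbon steel: T≤10 °C ⇒ hinge +0.150·(-0.1−10) = -1.5150
  SO₂ term: 1.77·61.2^0.52·exp(0.02·44-1.5150) = 7.967
  Cl⁻ term: 0.102·220.4^0.62·exp(0.033·44+0.04·-0.1) = 12.31
  sum: 7.967 + 12.31 → r_corr = 20.28 μm/a
Convert to mass loss: 20.28 μm/a × 7.85 g/cm³ = 159.2 g·m⁻²·a⁻¹

r_corr = 159 g·m⁻²·a⁻¹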